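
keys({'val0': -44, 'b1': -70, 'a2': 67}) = ['val0', 'b1', 'a2']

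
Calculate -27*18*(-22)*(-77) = -823284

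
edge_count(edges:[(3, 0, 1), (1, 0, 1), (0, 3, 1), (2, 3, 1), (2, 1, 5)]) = 5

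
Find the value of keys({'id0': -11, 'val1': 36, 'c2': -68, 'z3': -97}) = ['id0', 'val1', 'c2', 'z3']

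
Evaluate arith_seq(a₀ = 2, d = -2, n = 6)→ [2, 0, -2, -4, -6, -8]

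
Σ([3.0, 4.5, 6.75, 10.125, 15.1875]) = 3.0 + 4.5 + 6.75 + 10.125 + 15.1875
= 39.5625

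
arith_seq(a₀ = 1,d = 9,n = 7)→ a_0 = 1 + 0*9 = 1
a_1 = 1 + 1*9 = 10
a_2 = 1 + 2*9 = 19
...
= [1, 10, 19, 28, 37, 46, 55]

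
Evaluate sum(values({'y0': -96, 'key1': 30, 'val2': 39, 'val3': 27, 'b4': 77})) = 77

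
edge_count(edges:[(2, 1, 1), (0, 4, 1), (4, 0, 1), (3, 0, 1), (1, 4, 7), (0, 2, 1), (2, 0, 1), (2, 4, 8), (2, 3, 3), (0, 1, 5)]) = 10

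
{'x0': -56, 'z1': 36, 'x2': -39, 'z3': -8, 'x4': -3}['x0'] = -56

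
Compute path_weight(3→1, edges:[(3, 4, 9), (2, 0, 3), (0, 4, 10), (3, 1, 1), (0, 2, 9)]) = 1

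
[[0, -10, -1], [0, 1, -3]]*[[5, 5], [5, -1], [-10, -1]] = C[0][0] = (0)*(5) + (-10)*(5) + (-1)*(-10) = -40
C[0][1] = (0)*(5) + (-10)*(-1) + (-1)*(-1) = 11
C[1][0] = (0)*(5) + (1)*(5) + (-3)*(-10) = 35
C[1][1] = (0)*(5) + (1)*(-1) + (-3)*(-1) = 2
= [[-40, 11], [35, 2]]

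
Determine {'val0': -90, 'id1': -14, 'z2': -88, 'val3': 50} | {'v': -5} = {'val0': -90, 'id1': -14, 'z2': -88, 'val3': 50, 'v': -5}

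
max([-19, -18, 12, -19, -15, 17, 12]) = 17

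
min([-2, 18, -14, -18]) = -18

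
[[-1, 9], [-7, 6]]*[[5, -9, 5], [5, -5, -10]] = C[0][0] = (-1)*(5) + (9)*(5) = 40
C[0][1] = (-1)*(-9) + (9)*(-5) = -36
C[0][2] = (-1)*(5) + (9)*(-10) = -95
C[1][0] = (-7)*(5) + (6)*(5) = -5
C[1][1] = (-7)*(-9) + (6)*(-5) = 33
C[1][2] = (-7)*(5) + (6)*(-10) = -95
= [[40, -36, -95], [-5, 33, -95]]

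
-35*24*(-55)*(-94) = -4342800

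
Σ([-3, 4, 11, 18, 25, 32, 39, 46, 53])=(-3) + 4 + 11 + 18 + 25 + 32 + 39 + 46 + 53
= 225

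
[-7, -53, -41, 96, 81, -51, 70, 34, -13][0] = -7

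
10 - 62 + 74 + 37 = 59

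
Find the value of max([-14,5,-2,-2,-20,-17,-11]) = 5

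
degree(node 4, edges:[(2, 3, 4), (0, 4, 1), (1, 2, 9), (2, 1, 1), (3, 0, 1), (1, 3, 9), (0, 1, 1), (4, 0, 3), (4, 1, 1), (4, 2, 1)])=4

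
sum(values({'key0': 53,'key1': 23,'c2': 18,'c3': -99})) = -5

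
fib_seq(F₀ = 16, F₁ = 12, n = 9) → [16, 12, 28, 40, 68, 108, 176, 284, 460]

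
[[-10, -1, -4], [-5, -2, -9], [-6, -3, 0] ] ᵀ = [[-10, -5, -6], [-1, -2, -3], [-4, -9, 0]]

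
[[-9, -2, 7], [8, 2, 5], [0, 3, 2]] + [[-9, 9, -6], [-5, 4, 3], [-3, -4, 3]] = [[-18, 7, 1], [3, 6, 8], [-3, -1, 5]]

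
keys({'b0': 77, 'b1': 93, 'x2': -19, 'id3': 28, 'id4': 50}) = ['b0', 'b1', 'x2', 'id3', 'id4']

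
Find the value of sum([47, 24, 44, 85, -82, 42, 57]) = 47 + 24 + 44 + 85 + (-82) + 42 + 57
= 217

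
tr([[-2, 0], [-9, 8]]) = diagonal: (-2) + 8
= 6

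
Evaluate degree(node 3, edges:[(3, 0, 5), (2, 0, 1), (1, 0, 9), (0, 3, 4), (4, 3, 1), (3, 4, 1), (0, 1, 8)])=4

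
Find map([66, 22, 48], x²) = (66)²=4356, (22)²=484, (48)²=2304
= [4356, 484, 2304]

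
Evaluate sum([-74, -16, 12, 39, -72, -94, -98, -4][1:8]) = slice → [-16, 12, 39, -72, -94, -98, -4]
(-16) + 12 + 39 + (-72) + (-94) + (-98) + (-4)
= -233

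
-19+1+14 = -4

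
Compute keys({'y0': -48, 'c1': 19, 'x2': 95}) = ['y0', 'c1', 'x2']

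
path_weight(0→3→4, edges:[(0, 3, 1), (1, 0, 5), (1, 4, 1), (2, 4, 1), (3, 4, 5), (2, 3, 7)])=w(0→3)=1 + w(3→4)=5
= 6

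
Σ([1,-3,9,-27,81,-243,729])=1 + -3 + 9 + -27 + 81 + -243 + 729
= 547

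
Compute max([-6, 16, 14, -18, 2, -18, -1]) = 16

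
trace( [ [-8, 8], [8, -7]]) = diagonal: (-8) + (-7)
= -15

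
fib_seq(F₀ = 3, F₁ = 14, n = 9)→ F_2 = F_1 + F_0 = 17
F_3 = F_2 + F_1 = 31
F_4 = F_3 + F_2 = 48
...
= [3, 14, 17, 31, 48, 79, 127, 206, 333]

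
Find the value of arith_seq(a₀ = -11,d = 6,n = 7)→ [-11, -5, 1, 7, 13, 19, 25]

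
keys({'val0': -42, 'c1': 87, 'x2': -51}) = ['val0', 'c1', 'x2']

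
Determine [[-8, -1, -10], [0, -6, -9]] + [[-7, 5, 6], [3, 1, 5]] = [[-15, 4, -4], [3, -5, -4]]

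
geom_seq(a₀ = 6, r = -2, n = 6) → a_0 = 6*(-2)^0 = 6
a_1 = 6*(-2)^1 = -12
a_2 = 6*(-2)^2 = 24
...
= [6, -12, 24, -48, 96, -192]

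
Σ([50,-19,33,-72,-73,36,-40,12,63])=-10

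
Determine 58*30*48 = 83520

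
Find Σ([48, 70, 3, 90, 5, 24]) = 240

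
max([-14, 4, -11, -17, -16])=4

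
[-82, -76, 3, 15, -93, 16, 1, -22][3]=15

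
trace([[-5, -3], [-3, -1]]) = -6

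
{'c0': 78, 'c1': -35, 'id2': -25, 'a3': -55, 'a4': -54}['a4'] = -54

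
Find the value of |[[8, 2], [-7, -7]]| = (8)*(-7) - (2)*(-7)
= -42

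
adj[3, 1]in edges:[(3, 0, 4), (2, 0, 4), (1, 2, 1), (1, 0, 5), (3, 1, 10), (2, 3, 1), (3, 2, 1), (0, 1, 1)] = 10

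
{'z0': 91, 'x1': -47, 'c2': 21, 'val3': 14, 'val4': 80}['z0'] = 91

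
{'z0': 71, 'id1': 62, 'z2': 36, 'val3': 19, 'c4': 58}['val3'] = 19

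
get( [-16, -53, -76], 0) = -16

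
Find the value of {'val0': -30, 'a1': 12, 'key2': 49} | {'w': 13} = {'val0': -30, 'a1': 12, 'key2': 49, 'w': 13}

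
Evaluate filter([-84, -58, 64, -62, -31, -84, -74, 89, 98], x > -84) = [-58, 64, -62, -31, -74, 89, 98]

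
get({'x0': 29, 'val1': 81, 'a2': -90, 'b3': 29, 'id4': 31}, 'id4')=31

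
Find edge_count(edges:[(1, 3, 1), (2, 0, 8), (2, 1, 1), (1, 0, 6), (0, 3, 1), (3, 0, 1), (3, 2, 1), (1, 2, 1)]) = 8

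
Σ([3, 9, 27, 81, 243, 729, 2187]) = 3 + 9 + 27 + 81 + 243 + 729 + 2187
= 3279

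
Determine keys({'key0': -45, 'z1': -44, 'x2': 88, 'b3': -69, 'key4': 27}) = ['key0', 'z1', 'x2', 'b3', 'key4']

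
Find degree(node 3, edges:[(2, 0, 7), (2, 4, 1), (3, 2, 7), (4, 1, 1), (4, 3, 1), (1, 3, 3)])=3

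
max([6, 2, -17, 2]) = 6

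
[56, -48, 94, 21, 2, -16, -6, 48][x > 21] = keep x where x > 21: 56✓, -48✗, 94✓, 21✗, 2✗, -16✗, -6✗, 48✓
= [56, 94, 48]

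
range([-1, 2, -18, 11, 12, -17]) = 30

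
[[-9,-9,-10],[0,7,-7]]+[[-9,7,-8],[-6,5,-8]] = [[-18, -2, -18], [-6, 12, -15]]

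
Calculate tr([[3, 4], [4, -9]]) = diagonal: 3 + (-9)
= -6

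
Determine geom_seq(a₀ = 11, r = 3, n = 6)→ [11, 33, 99, 297, 891, 2673]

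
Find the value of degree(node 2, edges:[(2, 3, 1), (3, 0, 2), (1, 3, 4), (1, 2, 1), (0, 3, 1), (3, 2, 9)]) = 3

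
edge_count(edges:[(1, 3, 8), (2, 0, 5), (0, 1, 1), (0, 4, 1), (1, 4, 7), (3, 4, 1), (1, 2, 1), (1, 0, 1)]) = 8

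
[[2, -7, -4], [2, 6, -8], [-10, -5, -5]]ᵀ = [[2, 2, -10], [-7, 6, -5], [-4, -8, -5]]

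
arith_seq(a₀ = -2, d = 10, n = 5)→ [-2, 8, 18, 28, 38]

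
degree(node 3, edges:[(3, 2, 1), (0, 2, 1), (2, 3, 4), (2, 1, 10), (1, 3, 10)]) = 3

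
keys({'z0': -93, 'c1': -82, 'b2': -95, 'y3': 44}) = ['z0', 'c1', 'b2', 'y3']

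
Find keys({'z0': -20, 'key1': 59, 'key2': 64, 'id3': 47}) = ['z0', 'key1', 'key2', 'id3']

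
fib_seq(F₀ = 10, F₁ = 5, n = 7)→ F_2 = F_1 + F_0 = 15
F_3 = F_2 + F_1 = 20
F_4 = F_3 + F_2 = 35
...
= [10, 5, 15, 20, 35, 55, 90]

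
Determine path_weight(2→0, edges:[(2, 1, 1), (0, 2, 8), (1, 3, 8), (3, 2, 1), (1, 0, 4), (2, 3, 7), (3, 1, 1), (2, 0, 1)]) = w(2→0)=1
= 1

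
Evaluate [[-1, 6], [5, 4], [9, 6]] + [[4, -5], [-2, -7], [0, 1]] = [[3, 1], [3, -3], [9, 7]]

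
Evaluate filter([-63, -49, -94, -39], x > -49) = [-39]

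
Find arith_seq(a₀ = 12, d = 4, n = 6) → [12, 16, 20, 24, 28, 32]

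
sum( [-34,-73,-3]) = (-34) + (-73) + (-3)
= -110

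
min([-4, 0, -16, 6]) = -16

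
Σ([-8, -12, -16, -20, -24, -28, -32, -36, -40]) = (-8) + (-12) + (-16) + (-20) + (-24) + (-28) + (-32) + (-36) + (-40)
= -216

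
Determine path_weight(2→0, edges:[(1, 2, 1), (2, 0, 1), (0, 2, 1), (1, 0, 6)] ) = 1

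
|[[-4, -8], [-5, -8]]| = (-4)*(-8) - (-8)*(-5)
= -8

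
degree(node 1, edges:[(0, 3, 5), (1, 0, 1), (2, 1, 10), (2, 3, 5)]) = incident: (1,0), (2,1)
= 2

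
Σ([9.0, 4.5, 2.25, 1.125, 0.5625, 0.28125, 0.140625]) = 9.0 + 4.5 + 2.25 + 1.125 + 0.5625 + 0.28125 + 0.140625
= 17.859375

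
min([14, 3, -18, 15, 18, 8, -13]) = -18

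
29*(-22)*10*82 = -523160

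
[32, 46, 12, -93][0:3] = [32, 46, 12]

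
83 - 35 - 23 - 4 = 21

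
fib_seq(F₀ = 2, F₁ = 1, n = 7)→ [2, 1, 3, 4, 7, 11, 18]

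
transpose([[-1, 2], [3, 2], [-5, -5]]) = [[-1, 3, -5], [2, 2, -5]]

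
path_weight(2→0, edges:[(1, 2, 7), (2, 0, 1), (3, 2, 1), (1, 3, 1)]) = w(2→0)=1
= 1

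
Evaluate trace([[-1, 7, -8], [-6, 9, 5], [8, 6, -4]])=4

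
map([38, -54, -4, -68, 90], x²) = [1444, 2916, 16, 4624, 8100]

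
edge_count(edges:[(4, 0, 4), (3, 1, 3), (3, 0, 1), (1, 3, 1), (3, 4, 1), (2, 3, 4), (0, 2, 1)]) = 7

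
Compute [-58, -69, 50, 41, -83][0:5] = [-58, -69, 50, 41, -83]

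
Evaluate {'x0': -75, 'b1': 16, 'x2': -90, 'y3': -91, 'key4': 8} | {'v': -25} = {'x0': -75, 'b1': 16, 'x2': -90, 'y3': -91, 'key4': 8, 'v': -25}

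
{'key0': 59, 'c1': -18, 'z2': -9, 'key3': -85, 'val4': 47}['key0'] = 59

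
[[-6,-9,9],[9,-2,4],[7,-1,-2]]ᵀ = [[-6, 9, 7], [-9, -2, -1], [9, 4, -2]]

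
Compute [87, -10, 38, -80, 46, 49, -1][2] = 38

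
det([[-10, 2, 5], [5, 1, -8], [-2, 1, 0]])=-13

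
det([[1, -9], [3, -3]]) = 24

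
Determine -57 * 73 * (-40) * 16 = 2663040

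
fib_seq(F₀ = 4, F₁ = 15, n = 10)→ [4, 15, 19, 34, 53, 87, 140, 227, 367, 594]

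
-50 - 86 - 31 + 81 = -86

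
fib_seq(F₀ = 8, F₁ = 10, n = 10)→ [8, 10, 18, 28, 46, 74, 120, 194, 314, 508]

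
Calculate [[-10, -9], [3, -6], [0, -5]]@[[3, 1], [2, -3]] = C[0][0] = (-10)*(3) + (-9)*(2) = -48
C[0][1] = (-10)*(1) + (-9)*(-3) = 17
C[1][0] = (3)*(3) + (-6)*(2) = -3
C[1][1] = (3)*(1) + (-6)*(-3) = 21
C[2][0] = (0)*(3) + (-5)*(2) = -10
C[2][1] = (0)*(1) + (-5)*(-3) = 15
= [[-48, 17], [-3, 21], [-10, 15]]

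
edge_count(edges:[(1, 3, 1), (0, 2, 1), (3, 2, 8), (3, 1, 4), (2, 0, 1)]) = 5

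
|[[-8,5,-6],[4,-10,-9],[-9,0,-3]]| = 765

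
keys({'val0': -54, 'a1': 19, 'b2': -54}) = ['val0', 'a1', 'b2']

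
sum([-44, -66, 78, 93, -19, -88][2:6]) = 64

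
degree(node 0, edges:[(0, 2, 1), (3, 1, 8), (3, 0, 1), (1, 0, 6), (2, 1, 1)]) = 3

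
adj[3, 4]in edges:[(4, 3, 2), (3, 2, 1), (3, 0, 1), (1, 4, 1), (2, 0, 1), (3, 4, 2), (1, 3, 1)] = 2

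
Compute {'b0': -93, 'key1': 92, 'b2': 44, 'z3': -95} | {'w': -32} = {'b0': -93, 'key1': 92, 'b2': 44, 'z3': -95, 'w': -32}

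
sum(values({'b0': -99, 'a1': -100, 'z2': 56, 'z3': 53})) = (-99) + (-100) + 56 + 53
= -90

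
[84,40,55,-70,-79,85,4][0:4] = [84, 40, 55, -70]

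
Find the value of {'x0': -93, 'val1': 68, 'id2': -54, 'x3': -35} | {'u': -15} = {'x0': -93, 'val1': 68, 'id2': -54, 'x3': -35, 'u': -15}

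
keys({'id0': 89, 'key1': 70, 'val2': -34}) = ['id0', 'key1', 'val2']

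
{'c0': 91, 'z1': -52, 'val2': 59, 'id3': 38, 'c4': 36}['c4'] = 36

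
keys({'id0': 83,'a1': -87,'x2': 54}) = ['id0', 'a1', 'x2']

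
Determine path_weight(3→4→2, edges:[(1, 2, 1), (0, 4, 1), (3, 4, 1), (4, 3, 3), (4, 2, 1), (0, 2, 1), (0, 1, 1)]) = 2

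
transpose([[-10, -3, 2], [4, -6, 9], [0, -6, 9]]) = [[-10, 4, 0], [-3, -6, -6], [2, 9, 9]]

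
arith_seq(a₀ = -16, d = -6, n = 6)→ [-16, -22, -28, -34, -40, -46]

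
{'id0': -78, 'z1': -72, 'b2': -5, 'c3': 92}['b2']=-5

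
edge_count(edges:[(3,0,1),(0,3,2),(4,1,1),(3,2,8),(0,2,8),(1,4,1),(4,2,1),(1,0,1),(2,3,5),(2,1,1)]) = 10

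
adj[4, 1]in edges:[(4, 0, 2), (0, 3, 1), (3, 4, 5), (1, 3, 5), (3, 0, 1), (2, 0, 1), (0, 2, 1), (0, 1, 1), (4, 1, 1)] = 1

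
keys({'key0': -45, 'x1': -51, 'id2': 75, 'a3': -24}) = ['key0', 'x1', 'id2', 'a3']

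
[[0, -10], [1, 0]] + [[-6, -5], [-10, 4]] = [[-6, -15], [-9, 4]]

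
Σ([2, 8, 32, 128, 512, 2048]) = 2 + 8 + 32 + 128 + 512 + 2048
= 2730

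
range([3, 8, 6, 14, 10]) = 11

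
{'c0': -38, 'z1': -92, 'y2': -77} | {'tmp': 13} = {'c0': -38, 'z1': -92, 'y2': -77, 'tmp': 13}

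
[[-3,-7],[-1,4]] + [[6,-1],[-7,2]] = [[3, -8], [-8, 6]]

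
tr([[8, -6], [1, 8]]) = 16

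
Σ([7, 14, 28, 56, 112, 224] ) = 7 + 14 + 28 + 56 + 112 + 224
= 441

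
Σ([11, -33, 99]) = 77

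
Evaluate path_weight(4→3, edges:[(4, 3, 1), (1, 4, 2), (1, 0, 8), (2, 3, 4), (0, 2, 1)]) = 1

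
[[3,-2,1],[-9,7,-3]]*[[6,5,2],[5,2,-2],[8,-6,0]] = C[0][0] = (3)*(6) + (-2)*(5) + (1)*(8) = 16
C[0][1] = (3)*(5) + (-2)*(2) + (1)*(-6) = 5
C[0][2] = (3)*(2) + (-2)*(-2) + (1)*(0) = 10
C[1][0] = (-9)*(6) + (7)*(5) + (-3)*(8) = -43
C[1][1] = (-9)*(5) + (7)*(2) + (-3)*(-6) = -13
C[1][2] = (-9)*(2) + (7)*(-2) + (-3)*(0) = -32
= [[16, 5, 10], [-43, -13, -32]]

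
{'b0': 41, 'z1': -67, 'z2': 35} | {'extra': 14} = {'b0': 41, 'z1': -67, 'z2': 35, 'extra': 14}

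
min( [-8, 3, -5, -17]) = -17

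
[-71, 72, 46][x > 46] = keep x where x > 46: -71✗, 72✓, 46✗
= [72]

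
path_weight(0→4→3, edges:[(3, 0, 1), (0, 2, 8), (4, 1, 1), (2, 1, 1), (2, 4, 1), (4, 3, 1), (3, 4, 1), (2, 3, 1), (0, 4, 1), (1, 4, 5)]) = w(0→4)=1 + w(4→3)=1
= 2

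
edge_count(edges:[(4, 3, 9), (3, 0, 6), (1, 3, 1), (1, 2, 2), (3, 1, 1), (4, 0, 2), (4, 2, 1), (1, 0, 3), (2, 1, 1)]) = 9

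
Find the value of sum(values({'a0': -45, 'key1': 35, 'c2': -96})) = -106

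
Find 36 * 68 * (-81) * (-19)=3767472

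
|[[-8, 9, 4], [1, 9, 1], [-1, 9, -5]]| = (1)*(-8)*det([[9, 1], [9, -5]]) + (-1)*(9)*det([[1, 1], [-1, -5]]) + (1)*(4)*det([[1, 9], [-1, 9]])
= 432 + 36 + 72
= 540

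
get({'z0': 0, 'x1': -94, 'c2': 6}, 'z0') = 0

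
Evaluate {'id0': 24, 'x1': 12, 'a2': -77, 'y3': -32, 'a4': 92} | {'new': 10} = {'id0': 24, 'x1': 12, 'a2': -77, 'y3': -32, 'a4': 92, 'new': 10}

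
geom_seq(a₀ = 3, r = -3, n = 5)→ a_0 = 3*(-3)^0 = 3
a_1 = 3*(-3)^1 = -9
a_2 = 3*(-3)^2 = 27
...
= [3, -9, 27, -81, 243]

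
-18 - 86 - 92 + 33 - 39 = -202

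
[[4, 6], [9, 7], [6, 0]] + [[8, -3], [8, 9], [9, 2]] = [[12, 3], [17, 16], [15, 2]]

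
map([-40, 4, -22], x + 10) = [-30, 14, -12]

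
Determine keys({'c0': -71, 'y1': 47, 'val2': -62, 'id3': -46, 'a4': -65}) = ['c0', 'y1', 'val2', 'id3', 'a4']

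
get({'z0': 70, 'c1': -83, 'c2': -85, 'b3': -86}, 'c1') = -83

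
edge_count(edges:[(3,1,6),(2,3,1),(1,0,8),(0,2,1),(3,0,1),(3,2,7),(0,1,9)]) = 7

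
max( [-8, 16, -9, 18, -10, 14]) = 18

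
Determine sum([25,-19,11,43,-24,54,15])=105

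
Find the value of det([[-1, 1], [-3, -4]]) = (-1)*(-4) - (1)*(-3)
= 7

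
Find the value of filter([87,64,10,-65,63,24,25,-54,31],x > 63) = keep x where x > 63: 87✓, 64✓, 10✗, -65✗, 63✗, 24✗, 25✗, -54✗, 31✗
= [87, 64]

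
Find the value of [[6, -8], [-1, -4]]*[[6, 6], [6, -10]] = C[0][0] = (6)*(6) + (-8)*(6) = -12
C[0][1] = (6)*(6) + (-8)*(-10) = 116
C[1][0] = (-1)*(6) + (-4)*(6) = -30
C[1][1] = (-1)*(6) + (-4)*(-10) = 34
= [[-12, 116], [-30, 34]]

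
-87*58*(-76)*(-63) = -24160248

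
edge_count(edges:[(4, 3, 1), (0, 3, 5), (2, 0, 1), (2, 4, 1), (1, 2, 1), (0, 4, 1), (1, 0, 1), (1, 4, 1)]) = 8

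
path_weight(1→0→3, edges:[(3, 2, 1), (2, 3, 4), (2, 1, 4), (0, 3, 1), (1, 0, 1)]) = 2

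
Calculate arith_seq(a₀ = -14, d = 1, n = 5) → a_0 = -14 + 0*1 = -14
a_1 = -14 + 1*1 = -13
a_2 = -14 + 2*1 = -12
...
= [-14, -13, -12, -11, -10]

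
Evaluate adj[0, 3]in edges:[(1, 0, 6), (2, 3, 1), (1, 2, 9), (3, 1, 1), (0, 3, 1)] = 1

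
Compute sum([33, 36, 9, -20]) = 58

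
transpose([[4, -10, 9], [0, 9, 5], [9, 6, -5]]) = [[4, 0, 9], [-10, 9, 6], [9, 5, -5]]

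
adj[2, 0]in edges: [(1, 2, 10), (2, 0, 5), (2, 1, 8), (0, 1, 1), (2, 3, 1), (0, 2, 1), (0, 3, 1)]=5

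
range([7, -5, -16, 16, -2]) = 32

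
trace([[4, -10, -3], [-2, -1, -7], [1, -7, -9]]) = -6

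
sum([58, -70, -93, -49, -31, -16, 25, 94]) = 58 + (-70) + (-93) + (-49) + (-31) + (-16) + 25 + 94
= -82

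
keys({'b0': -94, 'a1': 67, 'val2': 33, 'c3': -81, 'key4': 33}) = ['b0', 'a1', 'val2', 'c3', 'key4']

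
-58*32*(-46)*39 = 3329664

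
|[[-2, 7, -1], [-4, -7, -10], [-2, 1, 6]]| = 390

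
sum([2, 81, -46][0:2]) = slice → [2, 81]
2 + 81
= 83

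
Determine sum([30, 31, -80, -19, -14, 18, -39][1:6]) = slice → [31, -80, -19, -14, 18]
31 + (-80) + (-19) + (-14) + 18
= -64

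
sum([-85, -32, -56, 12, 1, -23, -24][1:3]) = -88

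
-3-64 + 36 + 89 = 58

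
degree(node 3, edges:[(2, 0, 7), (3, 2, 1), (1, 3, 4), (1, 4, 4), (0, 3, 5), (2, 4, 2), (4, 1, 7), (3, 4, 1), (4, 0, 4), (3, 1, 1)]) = incident: (3,2), (1,3), (0,3), (3,4), (3,1)
= 5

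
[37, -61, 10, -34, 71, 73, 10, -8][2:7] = [10, -34, 71, 73, 10]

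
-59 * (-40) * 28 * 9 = 594720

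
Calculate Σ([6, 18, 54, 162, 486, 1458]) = 6 + 18 + 54 + 162 + 486 + 1458
= 2184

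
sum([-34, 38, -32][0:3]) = slice → [-34, 38, -32]
(-34) + 38 + (-32)
= -28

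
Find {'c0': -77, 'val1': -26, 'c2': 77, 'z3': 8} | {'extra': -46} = {'c0': -77, 'val1': -26, 'c2': 77, 'z3': 8, 'extra': -46}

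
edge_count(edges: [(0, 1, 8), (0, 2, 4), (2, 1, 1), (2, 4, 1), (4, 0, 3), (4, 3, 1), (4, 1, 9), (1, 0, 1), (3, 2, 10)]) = 9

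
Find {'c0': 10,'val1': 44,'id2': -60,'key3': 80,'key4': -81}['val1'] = 44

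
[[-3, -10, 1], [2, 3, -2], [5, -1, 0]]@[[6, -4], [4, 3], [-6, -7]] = [[-64, -25], [36, 15], [26, -23]]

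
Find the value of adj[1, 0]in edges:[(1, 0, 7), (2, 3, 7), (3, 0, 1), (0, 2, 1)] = 7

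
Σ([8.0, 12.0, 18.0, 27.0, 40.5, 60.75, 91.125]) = 8.0 + 12.0 + 18.0 + 27.0 + 40.5 + 60.75 + 91.125
= 257.375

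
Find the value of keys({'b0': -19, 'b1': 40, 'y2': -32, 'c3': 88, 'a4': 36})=['b0', 'b1', 'y2', 'c3', 'a4']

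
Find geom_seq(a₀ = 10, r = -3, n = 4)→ [10, -30, 90, -270]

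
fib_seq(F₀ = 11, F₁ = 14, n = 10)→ [11, 14, 25, 39, 64, 103, 167, 270, 437, 707]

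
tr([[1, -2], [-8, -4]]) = -3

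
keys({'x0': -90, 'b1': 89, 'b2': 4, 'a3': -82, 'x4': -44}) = ['x0', 'b1', 'b2', 'a3', 'x4']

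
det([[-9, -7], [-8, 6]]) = -110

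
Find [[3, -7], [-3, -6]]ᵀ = [[3, -3], [-7, -6]]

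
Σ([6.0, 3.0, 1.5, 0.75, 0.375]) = 6.0 + 3.0 + 1.5 + 0.75 + 0.375
= 11.625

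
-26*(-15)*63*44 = 1081080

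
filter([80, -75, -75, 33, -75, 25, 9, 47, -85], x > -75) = [80, 33, 25, 9, 47]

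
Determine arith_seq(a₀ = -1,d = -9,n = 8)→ [-1, -10, -19, -28, -37, -46, -55, -64]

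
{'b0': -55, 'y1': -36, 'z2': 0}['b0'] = -55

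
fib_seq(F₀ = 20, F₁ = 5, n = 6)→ [20, 5, 25, 30, 55, 85]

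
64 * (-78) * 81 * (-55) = 22239360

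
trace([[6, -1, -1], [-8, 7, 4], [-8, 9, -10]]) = diagonal: 6 + 7 + (-10)
= 3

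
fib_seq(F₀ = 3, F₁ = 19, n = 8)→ [3, 19, 22, 41, 63, 104, 167, 271]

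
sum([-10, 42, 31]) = 63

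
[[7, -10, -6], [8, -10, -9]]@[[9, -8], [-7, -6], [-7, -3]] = C[0][0] = (7)*(9) + (-10)*(-7) + (-6)*(-7) = 175
C[0][1] = (7)*(-8) + (-10)*(-6) + (-6)*(-3) = 22
C[1][0] = (8)*(9) + (-10)*(-7) + (-9)*(-7) = 205
C[1][1] = (8)*(-8) + (-10)*(-6) + (-9)*(-3) = 23
= [[175, 22], [205, 23]]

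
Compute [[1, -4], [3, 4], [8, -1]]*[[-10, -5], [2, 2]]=[[-18, -13], [-22, -7], [-82, -42]]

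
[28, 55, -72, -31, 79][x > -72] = [28, 55, -31, 79]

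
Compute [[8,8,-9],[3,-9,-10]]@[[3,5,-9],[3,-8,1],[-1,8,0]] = [[57, -96, -64], [-8, 7, -36]]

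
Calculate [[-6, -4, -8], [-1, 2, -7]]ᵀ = [[-6, -1], [-4, 2], [-8, -7]]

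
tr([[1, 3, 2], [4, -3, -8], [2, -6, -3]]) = diagonal: 1 + (-3) + (-3)
= -5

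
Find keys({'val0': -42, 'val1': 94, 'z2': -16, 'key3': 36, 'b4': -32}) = ['val0', 'val1', 'z2', 'key3', 'b4']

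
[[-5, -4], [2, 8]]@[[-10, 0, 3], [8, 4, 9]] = C[0][0] = (-5)*(-10) + (-4)*(8) = 18
C[0][1] = (-5)*(0) + (-4)*(4) = -16
C[0][2] = (-5)*(3) + (-4)*(9) = -51
C[1][0] = (2)*(-10) + (8)*(8) = 44
C[1][1] = (2)*(0) + (8)*(4) = 32
C[1][2] = (2)*(3) + (8)*(9) = 78
= [[18, -16, -51], [44, 32, 78]]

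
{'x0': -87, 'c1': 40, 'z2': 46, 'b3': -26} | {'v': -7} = {'x0': -87, 'c1': 40, 'z2': 46, 'b3': -26, 'v': -7}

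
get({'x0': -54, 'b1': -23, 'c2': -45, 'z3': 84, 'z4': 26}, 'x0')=-54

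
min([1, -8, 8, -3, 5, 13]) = -8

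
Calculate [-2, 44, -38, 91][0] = -2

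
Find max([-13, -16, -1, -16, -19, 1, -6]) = 1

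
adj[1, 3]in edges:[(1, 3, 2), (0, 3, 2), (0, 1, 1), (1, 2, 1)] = 2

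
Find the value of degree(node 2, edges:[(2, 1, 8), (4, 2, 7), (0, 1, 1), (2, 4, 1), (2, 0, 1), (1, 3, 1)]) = 4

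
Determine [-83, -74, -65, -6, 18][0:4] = [-83, -74, -65, -6]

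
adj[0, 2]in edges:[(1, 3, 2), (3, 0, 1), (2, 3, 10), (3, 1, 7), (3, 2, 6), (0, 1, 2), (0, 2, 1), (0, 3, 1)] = 1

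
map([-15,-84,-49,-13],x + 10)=-15+10=-5, -84+10=-74, -49+10=-39, -13+10=-3
= [-5, -74, -39, -3]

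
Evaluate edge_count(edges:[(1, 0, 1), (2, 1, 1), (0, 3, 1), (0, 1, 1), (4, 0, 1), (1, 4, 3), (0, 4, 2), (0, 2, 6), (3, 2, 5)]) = 9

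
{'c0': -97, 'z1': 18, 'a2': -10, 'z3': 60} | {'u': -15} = {'c0': -97, 'z1': 18, 'a2': -10, 'z3': 60, 'u': -15}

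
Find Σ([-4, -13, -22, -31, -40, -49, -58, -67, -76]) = -360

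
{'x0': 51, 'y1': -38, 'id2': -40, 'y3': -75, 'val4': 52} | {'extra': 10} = {'x0': 51, 'y1': -38, 'id2': -40, 'y3': -75, 'val4': 52, 'extra': 10}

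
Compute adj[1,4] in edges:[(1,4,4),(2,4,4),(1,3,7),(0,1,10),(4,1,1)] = 4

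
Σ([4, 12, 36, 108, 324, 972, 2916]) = 4 + 12 + 36 + 108 + 324 + 972 + 2916
= 4372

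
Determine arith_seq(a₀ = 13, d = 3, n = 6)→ a_0 = 13 + 0*3 = 13
a_1 = 13 + 1*3 = 16
a_2 = 13 + 2*3 = 19
...
= [13, 16, 19, 22, 25, 28]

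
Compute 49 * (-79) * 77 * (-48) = 14307216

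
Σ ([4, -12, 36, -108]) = -80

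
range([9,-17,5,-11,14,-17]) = 31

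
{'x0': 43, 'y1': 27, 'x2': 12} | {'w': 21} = {'x0': 43, 'y1': 27, 'x2': 12, 'w': 21}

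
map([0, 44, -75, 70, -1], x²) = (0)²=0, (44)²=1936, (-75)²=5625, (70)²=4900, (-1)²=1
= [0, 1936, 5625, 4900, 1]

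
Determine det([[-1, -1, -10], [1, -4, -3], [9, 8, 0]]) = (1)*(-1)*det([[-4, -3], [8, 0]]) + (-1)*(-1)*det([[1, -3], [9, 0]]) + (1)*(-10)*det([[1, -4], [9, 8]])
= -24 + 27 + -440
= -437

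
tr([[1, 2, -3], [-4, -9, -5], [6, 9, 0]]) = -8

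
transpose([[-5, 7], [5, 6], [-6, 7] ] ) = [[-5, 5, -6], [7, 6, 7]]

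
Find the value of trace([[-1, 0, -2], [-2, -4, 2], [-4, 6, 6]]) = 1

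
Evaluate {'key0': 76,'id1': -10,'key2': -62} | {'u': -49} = {'key0': 76, 'id1': -10, 'key2': -62, 'u': -49}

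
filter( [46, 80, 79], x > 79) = [80]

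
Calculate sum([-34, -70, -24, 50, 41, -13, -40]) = -90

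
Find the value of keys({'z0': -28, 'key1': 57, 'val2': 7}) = ['z0', 'key1', 'val2']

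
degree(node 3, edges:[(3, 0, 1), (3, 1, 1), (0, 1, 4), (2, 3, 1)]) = incident: (3,0), (3,1), (2,3)
= 3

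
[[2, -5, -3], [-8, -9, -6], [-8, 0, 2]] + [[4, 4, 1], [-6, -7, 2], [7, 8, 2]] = [[6, -1, -2], [-14, -16, -4], [-1, 8, 4]]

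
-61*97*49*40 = -11597320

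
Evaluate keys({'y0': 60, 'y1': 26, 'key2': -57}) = ['y0', 'y1', 'key2']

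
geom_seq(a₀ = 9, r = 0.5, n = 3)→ [9.0, 4.5, 2.25]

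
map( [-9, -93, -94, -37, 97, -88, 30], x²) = [81, 8649, 8836, 1369, 9409, 7744, 900]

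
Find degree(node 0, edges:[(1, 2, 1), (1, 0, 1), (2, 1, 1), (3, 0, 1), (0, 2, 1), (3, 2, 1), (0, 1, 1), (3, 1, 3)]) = incident: (1,0), (3,0), (0,2), (0,1)
= 4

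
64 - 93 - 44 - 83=-156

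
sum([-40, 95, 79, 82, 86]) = 302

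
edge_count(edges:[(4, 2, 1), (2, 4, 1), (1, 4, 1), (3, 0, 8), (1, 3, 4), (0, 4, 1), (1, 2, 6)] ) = 7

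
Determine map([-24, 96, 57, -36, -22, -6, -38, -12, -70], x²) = (-24)²=576, (96)²=9216, (57)²=3249, (-36)²=1296, (-22)²=484, (-6)²=36, (-38)²=1444, (-12)²=144, (-70)²=4900
= [576, 9216, 3249, 1296, 484, 36, 1444, 144, 4900]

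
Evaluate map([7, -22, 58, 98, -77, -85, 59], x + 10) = [17, -12, 68, 108, -67, -75, 69]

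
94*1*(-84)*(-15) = 118440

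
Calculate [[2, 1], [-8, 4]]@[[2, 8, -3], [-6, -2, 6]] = [[-2, 14, 0], [-40, -72, 48]]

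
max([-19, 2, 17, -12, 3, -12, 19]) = 19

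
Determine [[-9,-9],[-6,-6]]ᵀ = [[-9, -6], [-9, -6]]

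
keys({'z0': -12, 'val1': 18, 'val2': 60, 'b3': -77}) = ['z0', 'val1', 'val2', 'b3']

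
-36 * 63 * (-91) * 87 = 17955756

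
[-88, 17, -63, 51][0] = -88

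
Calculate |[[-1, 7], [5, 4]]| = -39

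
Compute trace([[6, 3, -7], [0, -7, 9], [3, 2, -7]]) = -8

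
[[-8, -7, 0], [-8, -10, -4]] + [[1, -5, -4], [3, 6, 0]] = [[-7, -12, -4], [-5, -4, -4]]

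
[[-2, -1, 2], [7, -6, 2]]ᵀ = [[-2, 7], [-1, -6], [2, 2]]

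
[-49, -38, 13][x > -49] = [-38, 13]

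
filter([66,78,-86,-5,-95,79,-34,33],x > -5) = [66, 78, 79, 33]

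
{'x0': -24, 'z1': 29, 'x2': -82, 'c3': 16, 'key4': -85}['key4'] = -85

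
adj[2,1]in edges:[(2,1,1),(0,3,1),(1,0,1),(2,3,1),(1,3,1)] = 1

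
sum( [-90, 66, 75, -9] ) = 42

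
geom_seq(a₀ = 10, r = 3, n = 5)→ a_0 = 10*3^0 = 10
a_1 = 10*3^1 = 30
a_2 = 10*3^2 = 90
...
= [10, 30, 90, 270, 810]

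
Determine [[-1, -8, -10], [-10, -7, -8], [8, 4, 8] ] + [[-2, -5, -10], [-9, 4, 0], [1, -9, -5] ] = [[-3, -13, -20], [-19, -3, -8], [9, -5, 3]]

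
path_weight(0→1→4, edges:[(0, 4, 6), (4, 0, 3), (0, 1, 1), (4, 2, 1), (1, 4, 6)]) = w(0→1)=1 + w(1→4)=6
= 7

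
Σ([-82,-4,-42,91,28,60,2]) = (-82) + (-4) + (-42) + 91 + 28 + 60 + 2
= 53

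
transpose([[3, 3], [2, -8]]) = [[3, 2], [3, -8]]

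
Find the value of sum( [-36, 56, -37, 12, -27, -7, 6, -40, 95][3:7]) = -16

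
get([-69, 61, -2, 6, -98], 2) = -2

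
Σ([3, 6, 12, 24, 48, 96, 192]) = 3 + 6 + 12 + 24 + 48 + 96 + 192
= 381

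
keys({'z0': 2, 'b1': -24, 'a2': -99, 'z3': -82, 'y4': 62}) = ['z0', 'b1', 'a2', 'z3', 'y4']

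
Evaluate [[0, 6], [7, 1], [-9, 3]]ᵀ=[[0, 7, -9], [6, 1, 3]]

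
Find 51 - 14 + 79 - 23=93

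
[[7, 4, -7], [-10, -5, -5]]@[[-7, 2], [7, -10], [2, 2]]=C[0][0] = (7)*(-7) + (4)*(7) + (-7)*(2) = -35
C[0][1] = (7)*(2) + (4)*(-10) + (-7)*(2) = -40
C[1][0] = (-10)*(-7) + (-5)*(7) + (-5)*(2) = 25
C[1][1] = (-10)*(2) + (-5)*(-10) + (-5)*(2) = 20
= [[-35, -40], [25, 20]]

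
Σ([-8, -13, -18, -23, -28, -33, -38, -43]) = -204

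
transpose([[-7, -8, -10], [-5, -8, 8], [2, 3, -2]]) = [[-7, -5, 2], [-8, -8, 3], [-10, 8, -2]]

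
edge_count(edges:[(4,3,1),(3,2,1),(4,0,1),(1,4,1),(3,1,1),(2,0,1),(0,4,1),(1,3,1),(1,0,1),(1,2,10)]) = 10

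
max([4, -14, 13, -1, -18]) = 13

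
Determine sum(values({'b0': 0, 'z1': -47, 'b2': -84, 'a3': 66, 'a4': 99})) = 0 + (-47) + (-84) + 66 + 99
= 34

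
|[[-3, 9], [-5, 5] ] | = (-3)*(5) - (9)*(-5)
= 30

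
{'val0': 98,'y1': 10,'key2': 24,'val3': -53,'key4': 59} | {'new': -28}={'val0': 98, 'y1': 10, 'key2': 24, 'val3': -53, 'key4': 59, 'new': -28}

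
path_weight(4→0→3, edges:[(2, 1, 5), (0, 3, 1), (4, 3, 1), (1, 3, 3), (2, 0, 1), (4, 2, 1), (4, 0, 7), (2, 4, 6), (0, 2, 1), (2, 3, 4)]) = 8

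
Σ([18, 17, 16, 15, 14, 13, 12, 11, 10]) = 18 + 17 + 16 + 15 + 14 + 13 + 12 + 11 + 10
= 126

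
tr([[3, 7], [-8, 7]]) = 10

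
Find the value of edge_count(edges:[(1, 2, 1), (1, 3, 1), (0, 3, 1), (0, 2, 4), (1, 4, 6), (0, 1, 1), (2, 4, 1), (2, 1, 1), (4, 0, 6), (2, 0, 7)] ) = 10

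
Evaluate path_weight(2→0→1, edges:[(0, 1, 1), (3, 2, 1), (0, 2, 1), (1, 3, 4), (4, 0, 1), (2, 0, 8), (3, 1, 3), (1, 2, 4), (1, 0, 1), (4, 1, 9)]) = 9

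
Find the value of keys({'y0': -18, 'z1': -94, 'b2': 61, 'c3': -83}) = ['y0', 'z1', 'b2', 'c3']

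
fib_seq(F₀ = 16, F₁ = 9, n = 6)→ F_2 = F_1 + F_0 = 25
F_3 = F_2 + F_1 = 34
F_4 = F_3 + F_2 = 59
...
= [16, 9, 25, 34, 59, 93]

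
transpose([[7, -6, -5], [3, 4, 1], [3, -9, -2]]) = [[7, 3, 3], [-6, 4, -9], [-5, 1, -2]]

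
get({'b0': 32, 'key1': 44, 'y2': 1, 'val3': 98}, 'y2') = 1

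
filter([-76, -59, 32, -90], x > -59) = keep x where x > -59: -76✗, -59✗, 32✓, -90✗
= [32]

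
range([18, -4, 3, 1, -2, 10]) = 22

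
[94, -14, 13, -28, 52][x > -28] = [94, -14, 13, 52]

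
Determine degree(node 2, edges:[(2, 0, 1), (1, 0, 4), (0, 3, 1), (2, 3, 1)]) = 2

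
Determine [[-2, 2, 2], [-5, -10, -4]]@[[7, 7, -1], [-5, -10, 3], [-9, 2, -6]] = [[-42, -30, -4], [51, 57, -1]]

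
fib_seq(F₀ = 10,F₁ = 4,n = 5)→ [10, 4, 14, 18, 32]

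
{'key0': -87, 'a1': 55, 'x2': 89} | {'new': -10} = {'key0': -87, 'a1': 55, 'x2': 89, 'new': -10}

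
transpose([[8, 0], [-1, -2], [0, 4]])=[[8, -1, 0], [0, -2, 4]]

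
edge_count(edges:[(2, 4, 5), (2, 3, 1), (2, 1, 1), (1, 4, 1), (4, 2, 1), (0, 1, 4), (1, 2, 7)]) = 7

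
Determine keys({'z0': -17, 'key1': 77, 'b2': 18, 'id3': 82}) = ['z0', 'key1', 'b2', 'id3']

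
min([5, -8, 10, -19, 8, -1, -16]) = -19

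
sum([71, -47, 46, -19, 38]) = 71 + (-47) + 46 + (-19) + 38
= 89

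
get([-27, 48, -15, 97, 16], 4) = 16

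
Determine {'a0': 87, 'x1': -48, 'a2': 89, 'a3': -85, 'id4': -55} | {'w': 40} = {'a0': 87, 'x1': -48, 'a2': 89, 'a3': -85, 'id4': -55, 'w': 40}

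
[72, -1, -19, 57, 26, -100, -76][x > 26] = [72, 57]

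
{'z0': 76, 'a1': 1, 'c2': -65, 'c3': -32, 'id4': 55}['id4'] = 55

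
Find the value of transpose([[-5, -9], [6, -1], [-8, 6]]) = [[-5, 6, -8], [-9, -1, 6]]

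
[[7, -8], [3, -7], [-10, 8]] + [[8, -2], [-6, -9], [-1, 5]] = [[15, -10], [-3, -16], [-11, 13]]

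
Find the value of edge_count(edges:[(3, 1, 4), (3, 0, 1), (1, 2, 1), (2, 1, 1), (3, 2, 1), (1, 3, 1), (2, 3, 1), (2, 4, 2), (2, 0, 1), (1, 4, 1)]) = 10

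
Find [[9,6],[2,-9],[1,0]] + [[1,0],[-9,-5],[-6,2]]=[[10, 6], [-7, -14], [-5, 2]]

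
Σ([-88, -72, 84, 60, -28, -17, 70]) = (-88) + (-72) + 84 + 60 + (-28) + (-17) + 70
= 9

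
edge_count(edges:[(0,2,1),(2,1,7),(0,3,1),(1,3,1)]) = 4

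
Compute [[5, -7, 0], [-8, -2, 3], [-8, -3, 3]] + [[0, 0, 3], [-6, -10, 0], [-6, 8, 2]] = [[5, -7, 3], [-14, -12, 3], [-14, 5, 5]]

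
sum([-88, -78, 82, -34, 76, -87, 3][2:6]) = 37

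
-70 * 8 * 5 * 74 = -207200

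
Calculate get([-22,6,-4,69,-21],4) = -21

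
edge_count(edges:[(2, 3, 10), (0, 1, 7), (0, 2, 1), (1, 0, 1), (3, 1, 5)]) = 5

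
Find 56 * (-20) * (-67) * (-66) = -4952640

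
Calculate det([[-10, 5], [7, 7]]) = (-10)*(7) - (5)*(7)
= -105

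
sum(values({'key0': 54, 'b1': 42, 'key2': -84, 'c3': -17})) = 54 + 42 + (-84) + (-17)
= -5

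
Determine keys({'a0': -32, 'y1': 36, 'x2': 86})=['a0', 'y1', 'x2']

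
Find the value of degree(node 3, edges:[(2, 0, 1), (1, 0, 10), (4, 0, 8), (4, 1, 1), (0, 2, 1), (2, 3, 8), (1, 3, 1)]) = incident: (2,3), (1,3)
= 2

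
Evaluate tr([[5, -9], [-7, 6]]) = diagonal: 5 + 6
= 11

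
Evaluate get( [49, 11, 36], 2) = 36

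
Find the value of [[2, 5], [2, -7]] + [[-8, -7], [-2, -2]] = [[-6, -2], [0, -9]]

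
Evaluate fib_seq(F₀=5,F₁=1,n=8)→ F_2 = F_1 + F_0 = 6
F_3 = F_2 + F_1 = 7
F_4 = F_3 + F_2 = 13
...
= [5, 1, 6, 7, 13, 20, 33, 53]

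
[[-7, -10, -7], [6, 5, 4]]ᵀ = [[-7, 6], [-10, 5], [-7, 4]]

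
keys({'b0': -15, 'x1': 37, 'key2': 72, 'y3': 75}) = ['b0', 'x1', 'key2', 'y3']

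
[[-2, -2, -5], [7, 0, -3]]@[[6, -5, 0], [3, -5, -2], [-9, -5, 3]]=C[0][0] = (-2)*(6) + (-2)*(3) + (-5)*(-9) = 27
C[0][1] = (-2)*(-5) + (-2)*(-5) + (-5)*(-5) = 45
C[0][2] = (-2)*(0) + (-2)*(-2) + (-5)*(3) = -11
C[1][0] = (7)*(6) + (0)*(3) + (-3)*(-9) = 69
C[1][1] = (7)*(-5) + (0)*(-5) + (-3)*(-5) = -20
C[1][2] = (7)*(0) + (0)*(-2) + (-3)*(3) = -9
= [[27, 45, -11], [69, -20, -9]]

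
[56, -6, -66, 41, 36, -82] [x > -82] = [56, -6, -66, 41, 36]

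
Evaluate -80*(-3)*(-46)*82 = -905280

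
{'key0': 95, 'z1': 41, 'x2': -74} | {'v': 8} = {'key0': 95, 'z1': 41, 'x2': -74, 'v': 8}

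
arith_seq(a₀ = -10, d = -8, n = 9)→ a_0 = -10 + 0*-8 = -10
a_1 = -10 + 1*-8 = -18
a_2 = -10 + 2*-8 = -26
...
= [-10, -18, -26, -34, -42, -50, -58, -66, -74]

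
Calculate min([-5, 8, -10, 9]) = -10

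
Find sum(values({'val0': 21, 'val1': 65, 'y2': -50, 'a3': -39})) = -3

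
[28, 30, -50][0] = 28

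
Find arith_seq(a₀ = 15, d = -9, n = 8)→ [15, 6, -3, -12, -21, -30, -39, -48]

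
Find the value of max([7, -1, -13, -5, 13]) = 13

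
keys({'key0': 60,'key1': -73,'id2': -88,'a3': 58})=['key0', 'key1', 'id2', 'a3']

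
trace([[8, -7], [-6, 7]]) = 15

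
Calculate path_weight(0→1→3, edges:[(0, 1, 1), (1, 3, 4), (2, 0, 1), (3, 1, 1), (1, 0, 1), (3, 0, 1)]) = w(0→1)=1 + w(1→3)=4
= 5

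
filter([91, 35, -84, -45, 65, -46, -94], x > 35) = [91, 65]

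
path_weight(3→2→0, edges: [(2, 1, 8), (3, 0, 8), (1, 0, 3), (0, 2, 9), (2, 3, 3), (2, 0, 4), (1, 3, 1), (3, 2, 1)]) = w(3→2)=1 + w(2→0)=4
= 5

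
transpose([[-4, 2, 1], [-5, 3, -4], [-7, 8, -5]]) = [[-4, -5, -7], [2, 3, 8], [1, -4, -5]]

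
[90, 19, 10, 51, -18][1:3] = [19, 10]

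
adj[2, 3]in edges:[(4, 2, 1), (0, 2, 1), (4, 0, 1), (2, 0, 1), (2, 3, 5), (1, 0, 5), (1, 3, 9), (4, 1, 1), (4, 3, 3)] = 5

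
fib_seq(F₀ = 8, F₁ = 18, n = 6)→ F_2 = F_1 + F_0 = 26
F_3 = F_2 + F_1 = 44
F_4 = F_3 + F_2 = 70
...
= [8, 18, 26, 44, 70, 114]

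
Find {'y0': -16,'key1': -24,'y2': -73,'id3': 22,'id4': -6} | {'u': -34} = {'y0': -16, 'key1': -24, 'y2': -73, 'id3': 22, 'id4': -6, 'u': -34}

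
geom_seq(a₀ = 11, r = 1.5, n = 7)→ a_0 = 11*1.5^0 = 11.0
a_1 = 11*1.5^1 = 16.5
a_2 = 11*1.5^2 = 24.75
...
= [11.0, 16.5, 24.75, 37.125, 55.6875, 83.53125, 125.296875]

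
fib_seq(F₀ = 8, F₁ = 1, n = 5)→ [8, 1, 9, 10, 19]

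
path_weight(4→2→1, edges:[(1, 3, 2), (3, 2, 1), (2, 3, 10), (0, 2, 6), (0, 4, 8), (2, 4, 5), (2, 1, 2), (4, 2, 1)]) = 3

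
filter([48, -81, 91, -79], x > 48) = keep x where x > 48: 48✗, -81✗, 91✓, -79✗
= [91]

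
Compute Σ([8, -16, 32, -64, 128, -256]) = -168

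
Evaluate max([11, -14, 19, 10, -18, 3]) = 19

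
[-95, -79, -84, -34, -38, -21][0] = -95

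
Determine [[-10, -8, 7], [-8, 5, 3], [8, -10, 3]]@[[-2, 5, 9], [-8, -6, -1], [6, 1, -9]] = C[0][0] = (-10)*(-2) + (-8)*(-8) + (7)*(6) = 126
C[0][1] = (-10)*(5) + (-8)*(-6) + (7)*(1) = 5
C[0][2] = (-10)*(9) + (-8)*(-1) + (7)*(-9) = -145
C[1][0] = (-8)*(-2) + (5)*(-8) + (3)*(6) = -6
C[1][1] = (-8)*(5) + (5)*(-6) + (3)*(1) = -67
C[1][2] = (-8)*(9) + (5)*(-1) + (3)*(-9) = -104
... (3 more cells)
= [[126, 5, -145], [-6, -67, -104], [82, 103, 55]]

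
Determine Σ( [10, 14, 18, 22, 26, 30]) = 120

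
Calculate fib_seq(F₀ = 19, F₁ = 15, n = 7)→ [19, 15, 34, 49, 83, 132, 215]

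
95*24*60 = 136800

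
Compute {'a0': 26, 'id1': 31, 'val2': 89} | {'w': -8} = {'a0': 26, 'id1': 31, 'val2': 89, 'w': -8}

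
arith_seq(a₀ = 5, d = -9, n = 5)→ a_0 = 5 + 0*-9 = 5
a_1 = 5 + 1*-9 = -4
a_2 = 5 + 2*-9 = -13
...
= [5, -4, -13, -22, -31]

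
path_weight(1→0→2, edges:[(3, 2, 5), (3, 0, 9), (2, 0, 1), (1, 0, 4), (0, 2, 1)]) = w(1→0)=4 + w(0→2)=1
= 5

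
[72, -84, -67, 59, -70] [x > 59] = keep x where x > 59: 72✓, -84✗, -67✗, 59✗, -70✗
= [72]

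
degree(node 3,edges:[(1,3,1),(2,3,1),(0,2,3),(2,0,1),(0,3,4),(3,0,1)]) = 4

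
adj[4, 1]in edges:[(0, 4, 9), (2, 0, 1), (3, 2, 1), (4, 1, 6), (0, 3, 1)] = 6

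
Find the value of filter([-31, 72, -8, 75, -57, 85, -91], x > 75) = [85]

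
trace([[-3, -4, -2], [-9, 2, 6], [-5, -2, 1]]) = diagonal: (-3) + 2 + 1
= 0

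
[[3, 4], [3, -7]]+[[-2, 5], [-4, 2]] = [[1, 9], [-1, -5]]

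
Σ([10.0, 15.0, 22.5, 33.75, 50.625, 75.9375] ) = 207.8125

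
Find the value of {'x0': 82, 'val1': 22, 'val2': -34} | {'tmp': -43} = {'x0': 82, 'val1': 22, 'val2': -34, 'tmp': -43}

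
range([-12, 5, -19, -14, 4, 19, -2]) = 38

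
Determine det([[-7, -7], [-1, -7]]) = (-7)*(-7) - (-7)*(-1)
= 42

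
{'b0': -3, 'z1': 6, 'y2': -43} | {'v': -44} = {'b0': -3, 'z1': 6, 'y2': -43, 'v': -44}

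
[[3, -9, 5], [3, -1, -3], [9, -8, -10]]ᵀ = [[3, 3, 9], [-9, -1, -8], [5, -3, -10]]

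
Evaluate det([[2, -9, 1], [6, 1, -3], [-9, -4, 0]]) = (1)*(2)*det([[1, -3], [-4, 0]]) + (-1)*(-9)*det([[6, -3], [-9, 0]]) + (1)*(1)*det([[6, 1], [-9, -4]])
= -24 + -243 + -15
= -282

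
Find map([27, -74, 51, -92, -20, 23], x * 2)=27*2=54, -74*2=-148, 51*2=102, -92*2=-184, -20*2=-40, 23*2=46
= [54, -148, 102, -184, -40, 46]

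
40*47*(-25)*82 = -3854000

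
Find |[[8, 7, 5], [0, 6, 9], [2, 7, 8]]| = (1)*(8)*det([[6, 9], [7, 8]]) + (-1)*(7)*det([[0, 9], [2, 8]]) + (1)*(5)*det([[0, 6], [2, 7]])
= -120 + 126 + -60
= -54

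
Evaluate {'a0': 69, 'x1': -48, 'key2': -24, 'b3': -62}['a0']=69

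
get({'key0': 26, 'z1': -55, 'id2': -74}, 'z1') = -55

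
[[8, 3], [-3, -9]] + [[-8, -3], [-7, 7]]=[[0, 0], [-10, -2]]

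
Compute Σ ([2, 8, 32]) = 42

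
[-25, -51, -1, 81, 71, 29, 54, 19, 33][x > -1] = keep x where x > -1: -25✗, -51✗, -1✗, 81✓, 71✓, 29✓, 54✓, 19✓, 33✓
= [81, 71, 29, 54, 19, 33]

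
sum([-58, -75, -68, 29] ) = -172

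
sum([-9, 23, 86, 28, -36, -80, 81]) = 93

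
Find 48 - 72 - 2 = -26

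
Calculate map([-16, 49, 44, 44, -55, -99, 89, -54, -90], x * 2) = [-32, 98, 88, 88, -110, -198, 178, -108, -180]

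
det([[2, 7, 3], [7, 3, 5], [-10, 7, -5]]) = (1)*(2)*det([[3, 5], [7, -5]]) + (-1)*(7)*det([[7, 5], [-10, -5]]) + (1)*(3)*det([[7, 3], [-10, 7]])
= -100 + -105 + 237
= 32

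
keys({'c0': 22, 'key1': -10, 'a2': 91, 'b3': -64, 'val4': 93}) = ['c0', 'key1', 'a2', 'b3', 'val4']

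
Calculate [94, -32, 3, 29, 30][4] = 30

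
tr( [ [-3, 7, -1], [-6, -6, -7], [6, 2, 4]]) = diagonal: (-3) + (-6) + 4
= -5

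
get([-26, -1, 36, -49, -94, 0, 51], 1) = -1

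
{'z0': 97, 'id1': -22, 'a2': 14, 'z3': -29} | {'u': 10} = {'z0': 97, 'id1': -22, 'a2': 14, 'z3': -29, 'u': 10}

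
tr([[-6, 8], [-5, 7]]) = 1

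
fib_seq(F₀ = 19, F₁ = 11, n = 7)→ [19, 11, 30, 41, 71, 112, 183]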